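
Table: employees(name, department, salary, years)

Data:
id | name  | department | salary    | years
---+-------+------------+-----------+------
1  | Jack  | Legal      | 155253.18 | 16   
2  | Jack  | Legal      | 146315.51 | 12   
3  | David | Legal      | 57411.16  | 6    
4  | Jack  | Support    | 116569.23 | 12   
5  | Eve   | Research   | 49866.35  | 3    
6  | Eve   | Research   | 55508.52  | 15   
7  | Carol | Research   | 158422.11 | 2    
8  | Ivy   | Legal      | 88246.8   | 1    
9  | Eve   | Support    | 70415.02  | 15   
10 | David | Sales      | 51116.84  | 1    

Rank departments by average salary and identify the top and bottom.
SELECT department, AVG(salary)
FROM employees
GROUP BY department
ORDER BY AVG(salary)

All groups:
  Sales: 51116.84
  Research: 87932.33
  Support: 93492.13
  Legal: 111806.66

Highest: Legal (111806.66)
Lowest: Sales (51116.84)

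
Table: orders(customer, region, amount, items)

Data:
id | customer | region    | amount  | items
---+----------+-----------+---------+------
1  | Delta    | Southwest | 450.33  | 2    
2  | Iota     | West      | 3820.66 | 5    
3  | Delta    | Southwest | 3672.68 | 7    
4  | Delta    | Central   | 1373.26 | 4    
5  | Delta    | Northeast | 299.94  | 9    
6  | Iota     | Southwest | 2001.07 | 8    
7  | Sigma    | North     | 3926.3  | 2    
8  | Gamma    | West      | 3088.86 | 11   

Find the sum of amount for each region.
SELECT region, SUM(amount) as result
FROM orders
GROUP BY region

Result:
  Central: 1373.26
  North: 3926.30
  Northeast: 299.94
  Southwest: 6124.08
  West: 6909.52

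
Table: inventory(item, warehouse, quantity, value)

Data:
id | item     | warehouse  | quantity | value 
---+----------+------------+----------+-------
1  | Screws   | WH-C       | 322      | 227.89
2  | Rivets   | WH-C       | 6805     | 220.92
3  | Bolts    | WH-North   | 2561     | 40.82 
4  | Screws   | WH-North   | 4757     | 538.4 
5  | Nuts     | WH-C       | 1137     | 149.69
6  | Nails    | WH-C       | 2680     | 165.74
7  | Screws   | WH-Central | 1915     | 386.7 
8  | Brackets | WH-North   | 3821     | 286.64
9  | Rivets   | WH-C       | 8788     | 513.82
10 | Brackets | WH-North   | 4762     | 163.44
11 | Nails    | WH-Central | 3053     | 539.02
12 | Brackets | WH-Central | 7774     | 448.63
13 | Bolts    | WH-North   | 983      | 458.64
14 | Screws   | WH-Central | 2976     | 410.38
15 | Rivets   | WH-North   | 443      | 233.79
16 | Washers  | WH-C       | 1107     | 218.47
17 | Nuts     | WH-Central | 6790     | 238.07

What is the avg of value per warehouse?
SELECT warehouse, AVG(value) as result
FROM inventory
GROUP BY warehouse

Result:
  WH-C: 249.42
  WH-Central: 404.56
  WH-North: 286.96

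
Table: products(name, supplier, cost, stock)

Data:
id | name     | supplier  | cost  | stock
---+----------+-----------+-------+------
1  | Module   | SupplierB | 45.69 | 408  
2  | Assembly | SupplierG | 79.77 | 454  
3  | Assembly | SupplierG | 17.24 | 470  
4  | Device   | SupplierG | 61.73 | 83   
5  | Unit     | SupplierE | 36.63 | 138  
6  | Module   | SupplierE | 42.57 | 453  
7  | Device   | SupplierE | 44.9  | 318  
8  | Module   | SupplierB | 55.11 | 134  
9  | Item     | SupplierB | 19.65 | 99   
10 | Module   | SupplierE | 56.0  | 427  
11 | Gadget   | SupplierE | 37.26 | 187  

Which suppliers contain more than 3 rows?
SELECT supplier, COUNT(*) as cnt
FROM products
GROUP BY supplier
HAVING COUNT(*) > 3

Result:
  SupplierE: 5

Note: HAVING filters groups after aggregation, WHERE filters rows before.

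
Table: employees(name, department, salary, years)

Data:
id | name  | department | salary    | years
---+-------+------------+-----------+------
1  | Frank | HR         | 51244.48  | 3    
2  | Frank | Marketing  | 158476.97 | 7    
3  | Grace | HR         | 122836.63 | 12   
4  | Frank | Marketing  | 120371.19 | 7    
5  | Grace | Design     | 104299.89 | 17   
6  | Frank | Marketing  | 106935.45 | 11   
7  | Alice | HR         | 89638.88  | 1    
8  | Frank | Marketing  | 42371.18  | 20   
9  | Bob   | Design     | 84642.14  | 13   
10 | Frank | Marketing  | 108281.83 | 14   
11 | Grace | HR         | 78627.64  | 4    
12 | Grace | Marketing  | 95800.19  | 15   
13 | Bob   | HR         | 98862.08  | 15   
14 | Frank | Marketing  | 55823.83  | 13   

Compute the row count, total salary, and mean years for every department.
SELECT department,
       COUNT(*) as cnt,
       SUM(salary) as total_salary,
       AVG(years) as avg_years
FROM employees
GROUP BY department

Result:
  Design: 2 records, 188942.03 total salary, 15.00 avg years
  HR: 5 records, 441209.71 total salary, 7.00 avg years
  Marketing: 7 records, 688060.64 total salary, 12.43 avg years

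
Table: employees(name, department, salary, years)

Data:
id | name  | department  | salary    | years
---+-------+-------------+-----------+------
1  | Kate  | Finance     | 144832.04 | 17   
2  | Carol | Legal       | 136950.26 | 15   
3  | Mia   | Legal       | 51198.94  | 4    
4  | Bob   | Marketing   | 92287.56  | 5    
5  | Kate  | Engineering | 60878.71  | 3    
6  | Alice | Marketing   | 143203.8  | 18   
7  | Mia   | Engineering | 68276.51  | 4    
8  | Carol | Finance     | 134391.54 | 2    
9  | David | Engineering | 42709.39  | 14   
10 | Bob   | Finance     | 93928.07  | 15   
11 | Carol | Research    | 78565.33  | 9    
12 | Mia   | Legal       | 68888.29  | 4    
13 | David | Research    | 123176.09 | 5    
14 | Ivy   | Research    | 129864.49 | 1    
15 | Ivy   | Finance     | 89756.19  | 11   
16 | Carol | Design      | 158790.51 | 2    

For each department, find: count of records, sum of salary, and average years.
SELECT department,
       COUNT(*) as cnt,
       SUM(salary) as total_salary,
       AVG(years) as avg_years
FROM employees
GROUP BY department

Result:
  Design: 1 records, 158790.51 total salary, 2.00 avg years
  Engineering: 3 records, 171864.61 total salary, 7.00 avg years
  Finance: 4 records, 462907.84 total salary, 11.25 avg years
  Legal: 3 records, 257037.49 total salary, 7.67 avg years
  Marketing: 2 records, 235491.36 total salary, 11.50 avg years
  Research: 3 records, 331605.91 total salary, 5.00 avg years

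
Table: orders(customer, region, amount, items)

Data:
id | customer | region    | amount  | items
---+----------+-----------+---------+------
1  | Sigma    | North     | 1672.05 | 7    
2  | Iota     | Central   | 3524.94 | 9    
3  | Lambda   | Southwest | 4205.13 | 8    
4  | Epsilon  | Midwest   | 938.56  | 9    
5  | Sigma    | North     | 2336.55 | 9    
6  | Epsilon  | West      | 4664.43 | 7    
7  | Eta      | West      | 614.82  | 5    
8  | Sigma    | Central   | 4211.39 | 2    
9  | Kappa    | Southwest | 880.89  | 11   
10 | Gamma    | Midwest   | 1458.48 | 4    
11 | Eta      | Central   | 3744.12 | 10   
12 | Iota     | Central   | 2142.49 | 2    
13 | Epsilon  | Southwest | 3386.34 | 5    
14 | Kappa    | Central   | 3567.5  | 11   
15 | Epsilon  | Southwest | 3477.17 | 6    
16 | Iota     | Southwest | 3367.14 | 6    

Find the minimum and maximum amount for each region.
SELECT region, MIN(amount), MAX(amount)
FROM orders
GROUP BY region

Result:
  Central: min=2142.49, max=4211.39
  Midwest: min=938.56, max=1458.48
  North: min=1672.05, max=2336.55
  Southwest: min=880.89, max=4205.13
  West: min=614.82, max=4664.43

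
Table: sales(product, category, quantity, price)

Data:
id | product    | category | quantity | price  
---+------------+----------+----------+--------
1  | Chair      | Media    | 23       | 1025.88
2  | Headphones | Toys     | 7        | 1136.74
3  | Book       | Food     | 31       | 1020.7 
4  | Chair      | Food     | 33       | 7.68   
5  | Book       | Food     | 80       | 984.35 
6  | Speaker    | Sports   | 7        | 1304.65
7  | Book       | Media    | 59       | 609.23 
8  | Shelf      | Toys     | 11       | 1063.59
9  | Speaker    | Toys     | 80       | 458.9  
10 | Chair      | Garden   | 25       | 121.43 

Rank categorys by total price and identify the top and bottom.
SELECT category, SUM(price)
FROM sales
GROUP BY category
ORDER BY SUM(price)

All groups:
  Garden: 121.43
  Sports: 1304.65
  Media: 1635.11
  Food: 2012.73
  Toys: 2659.23

Highest: Toys (2659.23)
Lowest: Garden (121.43)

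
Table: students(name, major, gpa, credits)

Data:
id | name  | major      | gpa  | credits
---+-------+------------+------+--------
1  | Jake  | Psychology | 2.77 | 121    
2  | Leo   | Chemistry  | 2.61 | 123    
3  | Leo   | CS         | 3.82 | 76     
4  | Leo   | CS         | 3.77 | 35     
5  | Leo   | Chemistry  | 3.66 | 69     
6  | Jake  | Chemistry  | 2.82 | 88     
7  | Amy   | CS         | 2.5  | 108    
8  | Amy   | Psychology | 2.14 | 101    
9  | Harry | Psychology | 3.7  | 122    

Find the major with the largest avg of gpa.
SELECT major, AVG(gpa) as val
FROM students
GROUP BY major
ORDER BY val DESC
LIMIT 1

Result: CS with avg(gpa) = 3.36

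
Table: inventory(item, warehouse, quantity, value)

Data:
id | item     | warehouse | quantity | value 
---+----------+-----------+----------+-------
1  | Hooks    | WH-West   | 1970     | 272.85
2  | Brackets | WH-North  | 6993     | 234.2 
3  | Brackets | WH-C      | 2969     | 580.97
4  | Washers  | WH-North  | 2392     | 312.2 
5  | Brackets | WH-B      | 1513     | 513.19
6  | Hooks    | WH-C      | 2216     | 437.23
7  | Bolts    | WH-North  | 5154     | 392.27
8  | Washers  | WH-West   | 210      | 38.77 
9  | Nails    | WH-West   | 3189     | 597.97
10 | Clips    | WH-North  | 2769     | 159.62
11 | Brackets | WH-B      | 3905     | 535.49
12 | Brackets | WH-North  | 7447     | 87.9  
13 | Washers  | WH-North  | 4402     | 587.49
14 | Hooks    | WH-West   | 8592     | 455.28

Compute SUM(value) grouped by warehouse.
SELECT warehouse, SUM(value) as result
FROM inventory
GROUP BY warehouse

Result:
  WH-B: 1048.68
  WH-C: 1018.20
  WH-North: 1773.68
  WH-West: 1364.87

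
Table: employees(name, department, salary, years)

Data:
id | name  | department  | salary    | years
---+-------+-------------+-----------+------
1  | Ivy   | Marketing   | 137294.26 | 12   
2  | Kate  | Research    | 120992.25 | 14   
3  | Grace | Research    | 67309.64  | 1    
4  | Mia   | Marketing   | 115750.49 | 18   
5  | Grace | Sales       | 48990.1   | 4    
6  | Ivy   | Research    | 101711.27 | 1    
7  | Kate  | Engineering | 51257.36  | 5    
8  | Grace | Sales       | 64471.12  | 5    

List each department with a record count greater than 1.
SELECT department, COUNT(*) as cnt
FROM employees
GROUP BY department
HAVING COUNT(*) > 1

Result:
  Marketing: 2
  Research: 3
  Sales: 2

Note: HAVING filters groups after aggregation, WHERE filters rows before.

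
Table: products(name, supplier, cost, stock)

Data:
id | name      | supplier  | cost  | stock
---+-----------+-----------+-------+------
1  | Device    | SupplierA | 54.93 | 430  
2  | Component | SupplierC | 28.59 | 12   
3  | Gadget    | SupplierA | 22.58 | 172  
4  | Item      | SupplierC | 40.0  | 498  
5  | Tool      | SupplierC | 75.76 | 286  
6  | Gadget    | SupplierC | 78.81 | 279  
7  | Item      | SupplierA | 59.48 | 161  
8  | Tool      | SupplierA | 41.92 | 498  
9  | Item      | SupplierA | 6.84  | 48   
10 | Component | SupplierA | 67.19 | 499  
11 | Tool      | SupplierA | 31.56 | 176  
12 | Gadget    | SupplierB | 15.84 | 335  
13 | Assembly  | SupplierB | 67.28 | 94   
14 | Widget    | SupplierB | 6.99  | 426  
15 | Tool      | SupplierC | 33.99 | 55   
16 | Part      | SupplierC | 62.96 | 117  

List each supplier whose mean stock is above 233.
SELECT supplier, AVG(stock)
FROM products
GROUP BY supplier
HAVING AVG(stock) > 233

Result:
  SupplierA: avg=283.43
  SupplierB: avg=285.00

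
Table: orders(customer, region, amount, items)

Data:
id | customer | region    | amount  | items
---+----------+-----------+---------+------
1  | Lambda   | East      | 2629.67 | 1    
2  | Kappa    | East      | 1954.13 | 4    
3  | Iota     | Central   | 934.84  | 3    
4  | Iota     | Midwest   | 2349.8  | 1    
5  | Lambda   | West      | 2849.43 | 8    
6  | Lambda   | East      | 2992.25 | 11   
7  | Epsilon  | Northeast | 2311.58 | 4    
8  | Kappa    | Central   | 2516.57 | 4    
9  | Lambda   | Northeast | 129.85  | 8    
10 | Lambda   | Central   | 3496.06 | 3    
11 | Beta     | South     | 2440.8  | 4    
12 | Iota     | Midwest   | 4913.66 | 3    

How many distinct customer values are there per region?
SELECT region, COUNT(DISTINCT customer)
FROM orders
GROUP BY region

Result:
  Central: 3 distinct
  East: 2 distinct
  Midwest: 1 distinct
  Northeast: 2 distinct
  South: 1 distinct
  West: 1 distinct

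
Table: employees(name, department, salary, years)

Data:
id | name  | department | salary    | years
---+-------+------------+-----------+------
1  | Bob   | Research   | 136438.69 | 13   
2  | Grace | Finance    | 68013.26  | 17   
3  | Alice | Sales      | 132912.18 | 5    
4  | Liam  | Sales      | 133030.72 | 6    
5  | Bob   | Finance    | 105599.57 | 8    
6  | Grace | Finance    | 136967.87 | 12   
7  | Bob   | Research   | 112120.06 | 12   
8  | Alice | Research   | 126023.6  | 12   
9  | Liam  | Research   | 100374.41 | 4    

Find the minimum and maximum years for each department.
SELECT department, MIN(years), MAX(years)
FROM employees
GROUP BY department

Result:
  Finance: min=8, max=17
  Research: min=4, max=13
  Sales: min=5, max=6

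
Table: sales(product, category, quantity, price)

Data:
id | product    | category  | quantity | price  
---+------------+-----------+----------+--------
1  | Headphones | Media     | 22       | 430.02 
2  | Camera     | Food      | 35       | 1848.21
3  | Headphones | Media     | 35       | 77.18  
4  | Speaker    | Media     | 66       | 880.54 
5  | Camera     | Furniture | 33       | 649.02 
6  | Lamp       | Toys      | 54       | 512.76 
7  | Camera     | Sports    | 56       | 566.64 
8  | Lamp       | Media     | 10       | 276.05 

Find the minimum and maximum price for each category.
SELECT category, MIN(price), MAX(price)
FROM sales
GROUP BY category

Result:
  Food: min=1848.21, max=1848.21
  Furniture: min=649.02, max=649.02
  Media: min=77.18, max=880.54
  Sports: min=566.64, max=566.64
  Toys: min=512.76, max=512.76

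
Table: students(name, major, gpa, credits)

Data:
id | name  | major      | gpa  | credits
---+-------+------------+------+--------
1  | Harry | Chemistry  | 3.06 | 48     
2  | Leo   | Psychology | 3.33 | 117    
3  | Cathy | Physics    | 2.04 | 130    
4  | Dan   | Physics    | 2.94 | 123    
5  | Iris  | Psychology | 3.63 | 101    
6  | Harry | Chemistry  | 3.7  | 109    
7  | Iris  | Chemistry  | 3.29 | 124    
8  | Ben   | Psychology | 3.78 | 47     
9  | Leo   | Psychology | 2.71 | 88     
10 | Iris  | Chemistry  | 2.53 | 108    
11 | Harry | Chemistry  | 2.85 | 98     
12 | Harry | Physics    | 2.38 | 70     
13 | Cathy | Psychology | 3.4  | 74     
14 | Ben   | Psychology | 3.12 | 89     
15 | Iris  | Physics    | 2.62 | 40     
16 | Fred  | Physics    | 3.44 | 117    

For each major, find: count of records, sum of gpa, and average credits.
SELECT major,
       COUNT(*) as cnt,
       SUM(gpa) as total_gpa,
       AVG(credits) as avg_credits
FROM students
GROUP BY major

Result:
  Chemistry: 5 records, 15.43 total gpa, 97.40 avg credits
  Physics: 5 records, 13.42 total gpa, 96.00 avg credits
  Psychology: 6 records, 19.97 total gpa, 86.00 avg credits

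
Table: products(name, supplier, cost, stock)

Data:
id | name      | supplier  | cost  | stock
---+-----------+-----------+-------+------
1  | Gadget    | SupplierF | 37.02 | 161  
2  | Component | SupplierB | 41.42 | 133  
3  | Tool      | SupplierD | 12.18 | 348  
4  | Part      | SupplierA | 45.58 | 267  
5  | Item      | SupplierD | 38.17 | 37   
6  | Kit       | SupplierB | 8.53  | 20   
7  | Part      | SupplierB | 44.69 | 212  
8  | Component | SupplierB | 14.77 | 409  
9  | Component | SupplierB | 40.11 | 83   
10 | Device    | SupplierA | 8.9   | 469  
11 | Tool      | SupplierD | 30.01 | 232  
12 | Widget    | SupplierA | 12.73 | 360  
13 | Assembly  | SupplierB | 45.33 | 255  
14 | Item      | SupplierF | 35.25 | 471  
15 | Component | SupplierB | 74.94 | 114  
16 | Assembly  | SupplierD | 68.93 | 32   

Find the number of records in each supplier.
SELECT supplier, COUNT(*) as count
FROM products
GROUP BY supplier

Result:
  SupplierA: 3
  SupplierB: 7
  SupplierD: 4
  SupplierF: 2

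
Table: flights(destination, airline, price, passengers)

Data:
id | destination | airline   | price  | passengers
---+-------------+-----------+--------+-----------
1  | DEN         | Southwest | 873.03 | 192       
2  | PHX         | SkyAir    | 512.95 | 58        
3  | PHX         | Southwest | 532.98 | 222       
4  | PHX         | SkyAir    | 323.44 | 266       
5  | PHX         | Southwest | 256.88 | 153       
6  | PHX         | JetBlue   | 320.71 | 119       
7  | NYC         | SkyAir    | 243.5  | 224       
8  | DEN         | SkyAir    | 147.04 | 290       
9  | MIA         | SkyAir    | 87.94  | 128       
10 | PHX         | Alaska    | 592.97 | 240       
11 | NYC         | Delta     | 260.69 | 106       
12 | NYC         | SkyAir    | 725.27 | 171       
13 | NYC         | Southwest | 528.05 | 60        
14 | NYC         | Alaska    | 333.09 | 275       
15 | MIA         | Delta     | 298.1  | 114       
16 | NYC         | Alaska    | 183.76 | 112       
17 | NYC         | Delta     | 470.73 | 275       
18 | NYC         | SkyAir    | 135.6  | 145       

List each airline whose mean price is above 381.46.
SELECT airline, AVG(price)
FROM flights
GROUP BY airline
HAVING AVG(price) > 381.46

Result:
  Southwest: avg=547.74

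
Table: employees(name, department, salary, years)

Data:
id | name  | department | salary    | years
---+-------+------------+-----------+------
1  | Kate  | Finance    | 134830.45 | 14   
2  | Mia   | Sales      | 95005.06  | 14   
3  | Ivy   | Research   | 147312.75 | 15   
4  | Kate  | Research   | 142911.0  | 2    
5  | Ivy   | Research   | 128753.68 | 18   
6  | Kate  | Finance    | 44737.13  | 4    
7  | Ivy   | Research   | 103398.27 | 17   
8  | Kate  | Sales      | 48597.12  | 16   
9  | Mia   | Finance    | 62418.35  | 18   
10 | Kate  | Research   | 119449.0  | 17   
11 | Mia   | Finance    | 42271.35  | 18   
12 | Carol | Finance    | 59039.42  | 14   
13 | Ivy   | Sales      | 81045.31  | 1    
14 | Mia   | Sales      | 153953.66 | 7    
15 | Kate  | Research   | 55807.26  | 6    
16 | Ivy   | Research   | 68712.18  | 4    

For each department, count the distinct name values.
SELECT department, COUNT(DISTINCT name)
FROM employees
GROUP BY department

Result:
  Finance: 3 distinct
  Research: 2 distinct
  Sales: 3 distinct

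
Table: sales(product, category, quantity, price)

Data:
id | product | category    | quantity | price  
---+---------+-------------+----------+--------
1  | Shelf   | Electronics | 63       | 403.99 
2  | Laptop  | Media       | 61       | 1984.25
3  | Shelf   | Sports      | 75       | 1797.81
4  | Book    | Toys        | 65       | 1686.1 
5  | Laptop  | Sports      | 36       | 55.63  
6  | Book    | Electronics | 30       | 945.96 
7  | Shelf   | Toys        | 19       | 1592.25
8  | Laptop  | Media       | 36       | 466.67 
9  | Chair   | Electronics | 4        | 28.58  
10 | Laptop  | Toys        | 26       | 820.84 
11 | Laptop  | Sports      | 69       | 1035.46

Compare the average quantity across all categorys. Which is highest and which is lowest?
SELECT category, AVG(quantity)
FROM sales
GROUP BY category
ORDER BY AVG(quantity)

All groups:
  Electronics: 32.33
  Toys: 36.67
  Media: 48.50
  Sports: 60.00

Highest: Sports (60.00)
Lowest: Electronics (32.33)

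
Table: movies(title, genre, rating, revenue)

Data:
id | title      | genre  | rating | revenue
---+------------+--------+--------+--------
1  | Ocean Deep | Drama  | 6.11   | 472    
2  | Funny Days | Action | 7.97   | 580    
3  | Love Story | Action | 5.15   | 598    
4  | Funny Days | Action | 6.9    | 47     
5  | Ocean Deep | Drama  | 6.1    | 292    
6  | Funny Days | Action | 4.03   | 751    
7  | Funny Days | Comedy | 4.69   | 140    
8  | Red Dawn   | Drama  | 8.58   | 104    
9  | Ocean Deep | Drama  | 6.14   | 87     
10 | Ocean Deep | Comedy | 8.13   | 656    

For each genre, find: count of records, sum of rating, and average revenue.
SELECT genre,
       COUNT(*) as cnt,
       SUM(rating) as total_rating,
       AVG(revenue) as avg_revenue
FROM movies
GROUP BY genre

Result:
  Action: 4 records, 24.05 total rating, 494.00 avg revenue
  Comedy: 2 records, 12.82 total rating, 398.00 avg revenue
  Drama: 4 records, 26.93 total rating, 238.75 avg revenue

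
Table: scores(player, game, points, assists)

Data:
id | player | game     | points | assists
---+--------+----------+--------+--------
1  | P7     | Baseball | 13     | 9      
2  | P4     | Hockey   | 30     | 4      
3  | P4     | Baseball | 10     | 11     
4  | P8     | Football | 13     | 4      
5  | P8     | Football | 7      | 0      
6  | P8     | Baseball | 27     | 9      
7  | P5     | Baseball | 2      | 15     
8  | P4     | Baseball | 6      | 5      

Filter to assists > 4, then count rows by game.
SELECT game, COUNT(*)
FROM scores
WHERE assists > 4
GROUP BY game

Note: WHERE filters rows before grouping.

Result:
  Baseball: 5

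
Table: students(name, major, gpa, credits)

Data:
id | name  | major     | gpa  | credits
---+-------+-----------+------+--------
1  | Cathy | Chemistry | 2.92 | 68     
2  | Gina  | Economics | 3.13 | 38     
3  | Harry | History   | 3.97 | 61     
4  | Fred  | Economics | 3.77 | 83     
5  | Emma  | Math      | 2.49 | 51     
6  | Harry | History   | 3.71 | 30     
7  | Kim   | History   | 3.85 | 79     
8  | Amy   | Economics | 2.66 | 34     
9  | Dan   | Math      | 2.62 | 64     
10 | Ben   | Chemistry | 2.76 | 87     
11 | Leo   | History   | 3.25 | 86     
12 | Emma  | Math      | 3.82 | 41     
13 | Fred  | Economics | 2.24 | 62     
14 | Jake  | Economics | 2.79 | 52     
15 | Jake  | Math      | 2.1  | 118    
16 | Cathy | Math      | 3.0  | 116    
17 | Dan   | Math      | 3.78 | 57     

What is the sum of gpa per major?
SELECT major, SUM(gpa) as result
FROM students
GROUP BY major

Result:
  Chemistry: 5.68
  Economics: 14.59
  History: 14.78
  Math: 17.81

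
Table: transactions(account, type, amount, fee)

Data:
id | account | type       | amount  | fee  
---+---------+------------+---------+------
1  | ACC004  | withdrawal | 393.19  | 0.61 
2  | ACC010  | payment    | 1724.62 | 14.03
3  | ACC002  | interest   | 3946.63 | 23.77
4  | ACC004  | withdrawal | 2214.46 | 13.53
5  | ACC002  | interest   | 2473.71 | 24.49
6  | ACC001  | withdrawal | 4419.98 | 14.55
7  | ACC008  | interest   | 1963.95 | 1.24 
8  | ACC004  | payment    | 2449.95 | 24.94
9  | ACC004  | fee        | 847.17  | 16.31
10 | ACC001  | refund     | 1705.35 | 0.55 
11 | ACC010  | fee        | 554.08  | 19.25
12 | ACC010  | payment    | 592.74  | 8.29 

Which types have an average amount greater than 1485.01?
SELECT type, AVG(amount)
FROM transactions
GROUP BY type
HAVING AVG(amount) > 1485.01

Result:
  interest: avg=2794.76
  payment: avg=1589.10
  refund: avg=1705.35
  withdrawal: avg=2342.54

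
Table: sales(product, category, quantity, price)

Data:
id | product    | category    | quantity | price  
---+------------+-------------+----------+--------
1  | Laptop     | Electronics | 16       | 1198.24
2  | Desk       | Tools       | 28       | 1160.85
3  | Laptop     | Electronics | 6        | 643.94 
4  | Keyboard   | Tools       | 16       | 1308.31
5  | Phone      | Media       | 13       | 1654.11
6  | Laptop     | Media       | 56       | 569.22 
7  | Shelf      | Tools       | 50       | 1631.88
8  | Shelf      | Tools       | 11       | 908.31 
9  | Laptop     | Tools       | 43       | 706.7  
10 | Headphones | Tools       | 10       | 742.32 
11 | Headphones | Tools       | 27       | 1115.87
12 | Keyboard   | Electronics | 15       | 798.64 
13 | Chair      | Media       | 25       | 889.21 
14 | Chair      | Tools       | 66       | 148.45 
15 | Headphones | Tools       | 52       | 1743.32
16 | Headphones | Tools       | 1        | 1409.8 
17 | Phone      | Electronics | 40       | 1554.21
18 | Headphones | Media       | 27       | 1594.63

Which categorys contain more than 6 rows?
SELECT category, COUNT(*) as cnt
FROM sales
GROUP BY category
HAVING COUNT(*) > 6

Result:
  Tools: 10

Note: HAVING filters groups after aggregation, WHERE filters rows before.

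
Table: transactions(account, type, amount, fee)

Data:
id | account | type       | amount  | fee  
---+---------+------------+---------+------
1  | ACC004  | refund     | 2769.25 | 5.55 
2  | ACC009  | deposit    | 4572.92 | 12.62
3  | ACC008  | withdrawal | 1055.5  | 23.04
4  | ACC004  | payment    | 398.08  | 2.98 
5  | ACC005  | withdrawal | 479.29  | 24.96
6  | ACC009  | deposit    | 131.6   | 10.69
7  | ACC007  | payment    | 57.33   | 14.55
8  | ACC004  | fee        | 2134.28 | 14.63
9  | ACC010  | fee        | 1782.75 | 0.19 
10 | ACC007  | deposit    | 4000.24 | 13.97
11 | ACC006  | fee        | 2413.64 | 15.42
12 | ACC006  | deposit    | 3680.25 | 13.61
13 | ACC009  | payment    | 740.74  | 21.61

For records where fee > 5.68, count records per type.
SELECT type, COUNT(*)
FROM transactions
WHERE fee > 5.68
GROUP BY type

Note: WHERE filters rows before grouping.

Result:
  deposit: 4
  fee: 2
  payment: 2
  withdrawal: 2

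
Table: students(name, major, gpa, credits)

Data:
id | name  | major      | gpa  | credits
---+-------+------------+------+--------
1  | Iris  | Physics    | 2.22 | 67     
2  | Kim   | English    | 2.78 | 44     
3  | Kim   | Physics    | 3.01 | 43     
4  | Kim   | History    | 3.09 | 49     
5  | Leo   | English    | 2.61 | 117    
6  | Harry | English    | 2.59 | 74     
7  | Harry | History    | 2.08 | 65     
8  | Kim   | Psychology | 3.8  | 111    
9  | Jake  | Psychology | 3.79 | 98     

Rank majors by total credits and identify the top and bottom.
SELECT major, SUM(credits)
FROM students
GROUP BY major
ORDER BY SUM(credits)

All groups:
  Physics: 110
  History: 114
  Psychology: 209
  English: 235

Highest: English (235)
Lowest: Physics (110)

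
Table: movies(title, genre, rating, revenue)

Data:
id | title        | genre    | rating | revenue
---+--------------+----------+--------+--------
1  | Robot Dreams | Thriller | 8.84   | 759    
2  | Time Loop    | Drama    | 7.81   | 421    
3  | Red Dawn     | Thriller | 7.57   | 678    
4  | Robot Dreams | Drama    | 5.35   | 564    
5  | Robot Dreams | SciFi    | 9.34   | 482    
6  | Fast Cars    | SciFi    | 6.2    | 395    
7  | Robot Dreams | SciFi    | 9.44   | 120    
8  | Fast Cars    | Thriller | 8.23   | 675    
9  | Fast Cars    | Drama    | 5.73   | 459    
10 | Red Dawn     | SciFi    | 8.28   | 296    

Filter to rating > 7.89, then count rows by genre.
SELECT genre, COUNT(*)
FROM movies
WHERE rating > 7.89
GROUP BY genre

Note: WHERE filters rows before grouping.

Result:
  SciFi: 3
  Thriller: 2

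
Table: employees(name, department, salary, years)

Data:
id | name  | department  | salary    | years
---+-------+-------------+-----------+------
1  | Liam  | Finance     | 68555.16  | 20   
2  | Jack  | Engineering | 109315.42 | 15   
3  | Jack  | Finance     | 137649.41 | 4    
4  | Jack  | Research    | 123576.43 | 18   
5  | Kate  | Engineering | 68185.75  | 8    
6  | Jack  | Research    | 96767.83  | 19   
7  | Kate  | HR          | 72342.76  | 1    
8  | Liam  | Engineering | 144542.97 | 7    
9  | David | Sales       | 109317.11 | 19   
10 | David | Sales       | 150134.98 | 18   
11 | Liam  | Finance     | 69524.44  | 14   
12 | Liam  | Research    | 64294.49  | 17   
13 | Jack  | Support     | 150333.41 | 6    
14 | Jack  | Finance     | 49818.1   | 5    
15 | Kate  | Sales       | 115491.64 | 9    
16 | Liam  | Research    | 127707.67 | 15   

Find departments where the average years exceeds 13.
SELECT department, AVG(years)
FROM employees
GROUP BY department
HAVING AVG(years) > 13

Result:
  Research: avg=17.25
  Sales: avg=15.33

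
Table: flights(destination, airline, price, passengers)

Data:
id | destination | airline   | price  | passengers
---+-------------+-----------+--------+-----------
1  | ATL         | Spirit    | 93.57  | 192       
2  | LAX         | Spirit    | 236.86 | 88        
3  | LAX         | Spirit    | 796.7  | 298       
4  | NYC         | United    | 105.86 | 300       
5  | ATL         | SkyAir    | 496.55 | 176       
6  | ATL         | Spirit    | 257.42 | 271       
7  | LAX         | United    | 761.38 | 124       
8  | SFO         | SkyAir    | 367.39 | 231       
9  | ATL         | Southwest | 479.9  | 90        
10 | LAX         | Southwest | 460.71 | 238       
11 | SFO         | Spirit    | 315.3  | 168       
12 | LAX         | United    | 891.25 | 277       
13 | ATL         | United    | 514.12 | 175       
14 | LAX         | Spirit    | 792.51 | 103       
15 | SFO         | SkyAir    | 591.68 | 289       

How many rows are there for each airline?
SELECT airline, COUNT(*) as count
FROM flights
GROUP BY airline

Result:
  SkyAir: 3
  Southwest: 2
  Spirit: 6
  United: 4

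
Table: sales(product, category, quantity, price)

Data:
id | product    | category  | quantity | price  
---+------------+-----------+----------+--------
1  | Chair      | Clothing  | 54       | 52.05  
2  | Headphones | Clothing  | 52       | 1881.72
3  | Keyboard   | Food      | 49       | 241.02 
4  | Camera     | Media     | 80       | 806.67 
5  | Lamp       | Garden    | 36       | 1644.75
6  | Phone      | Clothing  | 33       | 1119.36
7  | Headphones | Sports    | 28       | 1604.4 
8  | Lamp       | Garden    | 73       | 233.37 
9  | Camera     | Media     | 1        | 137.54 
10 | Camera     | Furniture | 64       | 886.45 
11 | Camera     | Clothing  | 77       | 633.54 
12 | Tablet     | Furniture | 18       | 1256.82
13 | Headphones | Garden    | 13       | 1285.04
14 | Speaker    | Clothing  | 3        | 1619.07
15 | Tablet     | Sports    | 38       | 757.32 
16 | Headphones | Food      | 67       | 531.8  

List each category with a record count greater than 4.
SELECT category, COUNT(*) as cnt
FROM sales
GROUP BY category
HAVING COUNT(*) > 4

Result:
  Clothing: 5

Note: HAVING filters groups after aggregation, WHERE filters rows before.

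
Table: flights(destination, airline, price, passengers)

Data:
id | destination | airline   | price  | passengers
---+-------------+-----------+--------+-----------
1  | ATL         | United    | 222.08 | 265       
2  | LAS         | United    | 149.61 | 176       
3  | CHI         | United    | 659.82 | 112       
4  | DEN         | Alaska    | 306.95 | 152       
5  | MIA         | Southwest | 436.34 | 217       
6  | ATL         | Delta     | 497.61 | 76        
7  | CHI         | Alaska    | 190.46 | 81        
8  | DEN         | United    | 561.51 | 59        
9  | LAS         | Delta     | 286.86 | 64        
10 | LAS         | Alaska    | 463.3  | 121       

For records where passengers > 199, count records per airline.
SELECT airline, COUNT(*)
FROM flights
WHERE passengers > 199
GROUP BY airline

Note: WHERE filters rows before grouping.

Result:
  Southwest: 1
  United: 1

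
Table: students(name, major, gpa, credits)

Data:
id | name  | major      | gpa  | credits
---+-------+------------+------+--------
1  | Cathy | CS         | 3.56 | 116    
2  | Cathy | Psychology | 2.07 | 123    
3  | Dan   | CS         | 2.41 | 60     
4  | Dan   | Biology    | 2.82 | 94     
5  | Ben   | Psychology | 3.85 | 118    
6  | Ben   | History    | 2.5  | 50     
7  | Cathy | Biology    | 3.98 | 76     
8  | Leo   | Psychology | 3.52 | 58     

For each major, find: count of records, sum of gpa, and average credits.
SELECT major,
       COUNT(*) as cnt,
       SUM(gpa) as total_gpa,
       AVG(credits) as avg_credits
FROM students
GROUP BY major

Result:
  Biology: 2 records, 6.80 total gpa, 85.00 avg credits
  CS: 2 records, 5.97 total gpa, 88.00 avg credits
  History: 1 records, 2.50 total gpa, 50.00 avg credits
  Psychology: 3 records, 9.44 total gpa, 99.67 avg credits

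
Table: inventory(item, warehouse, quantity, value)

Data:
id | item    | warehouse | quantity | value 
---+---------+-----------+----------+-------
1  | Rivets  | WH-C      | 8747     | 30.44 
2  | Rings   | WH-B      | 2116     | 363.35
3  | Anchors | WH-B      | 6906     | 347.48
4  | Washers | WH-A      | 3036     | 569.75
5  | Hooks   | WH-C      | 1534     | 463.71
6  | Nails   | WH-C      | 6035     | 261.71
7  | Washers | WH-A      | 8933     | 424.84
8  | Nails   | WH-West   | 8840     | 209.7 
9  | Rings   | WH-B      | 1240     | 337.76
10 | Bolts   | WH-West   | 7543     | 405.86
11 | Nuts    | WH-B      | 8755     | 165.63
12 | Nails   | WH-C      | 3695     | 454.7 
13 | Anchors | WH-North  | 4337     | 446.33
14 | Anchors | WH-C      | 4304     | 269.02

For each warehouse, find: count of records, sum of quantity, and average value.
SELECT warehouse,
       COUNT(*) as cnt,
       SUM(quantity) as total_quantity,
       AVG(value) as avg_value
FROM inventory
GROUP BY warehouse

Result:
  WH-A: 2 records, 11969 total quantity, 497.30 avg value
  WH-B: 4 records, 19017 total quantity, 303.56 avg value
  WH-C: 5 records, 24315 total quantity, 295.92 avg value
  WH-North: 1 records, 4337 total quantity, 446.33 avg value
  WH-West: 2 records, 16383 total quantity, 307.78 avg value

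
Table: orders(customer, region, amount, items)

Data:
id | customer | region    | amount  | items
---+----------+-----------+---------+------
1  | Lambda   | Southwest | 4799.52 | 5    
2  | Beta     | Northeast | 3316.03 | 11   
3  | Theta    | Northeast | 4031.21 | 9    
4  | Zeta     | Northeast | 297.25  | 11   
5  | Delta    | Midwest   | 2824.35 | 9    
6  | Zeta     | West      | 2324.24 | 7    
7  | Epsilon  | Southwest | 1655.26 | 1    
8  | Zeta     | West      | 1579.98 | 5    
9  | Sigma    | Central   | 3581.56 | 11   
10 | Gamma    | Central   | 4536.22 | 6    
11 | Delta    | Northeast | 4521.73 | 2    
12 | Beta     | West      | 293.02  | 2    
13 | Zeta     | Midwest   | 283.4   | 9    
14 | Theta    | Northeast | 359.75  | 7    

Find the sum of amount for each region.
SELECT region, SUM(amount) as result
FROM orders
GROUP BY region

Result:
  Central: 8117.78
  Midwest: 3107.75
  Northeast: 12525.97
  Southwest: 6454.78
  West: 4197.24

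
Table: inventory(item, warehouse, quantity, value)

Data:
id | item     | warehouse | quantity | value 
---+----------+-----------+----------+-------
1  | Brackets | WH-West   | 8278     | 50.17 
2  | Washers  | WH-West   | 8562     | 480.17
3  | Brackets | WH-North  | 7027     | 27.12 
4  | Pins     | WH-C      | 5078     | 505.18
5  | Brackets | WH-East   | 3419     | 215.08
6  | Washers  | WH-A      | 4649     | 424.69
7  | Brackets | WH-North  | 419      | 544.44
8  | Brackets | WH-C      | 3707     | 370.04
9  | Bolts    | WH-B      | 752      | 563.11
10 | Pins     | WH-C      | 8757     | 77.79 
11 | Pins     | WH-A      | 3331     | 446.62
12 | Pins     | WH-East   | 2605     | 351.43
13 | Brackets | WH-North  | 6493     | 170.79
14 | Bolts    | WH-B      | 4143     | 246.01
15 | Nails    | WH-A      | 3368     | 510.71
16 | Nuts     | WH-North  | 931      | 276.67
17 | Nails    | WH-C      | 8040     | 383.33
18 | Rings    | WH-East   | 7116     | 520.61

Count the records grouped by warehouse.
SELECT warehouse, COUNT(*) as count
FROM inventory
GROUP BY warehouse

Result:
  WH-A: 3
  WH-B: 2
  WH-C: 4
  WH-East: 3
  WH-North: 4
  WH-West: 2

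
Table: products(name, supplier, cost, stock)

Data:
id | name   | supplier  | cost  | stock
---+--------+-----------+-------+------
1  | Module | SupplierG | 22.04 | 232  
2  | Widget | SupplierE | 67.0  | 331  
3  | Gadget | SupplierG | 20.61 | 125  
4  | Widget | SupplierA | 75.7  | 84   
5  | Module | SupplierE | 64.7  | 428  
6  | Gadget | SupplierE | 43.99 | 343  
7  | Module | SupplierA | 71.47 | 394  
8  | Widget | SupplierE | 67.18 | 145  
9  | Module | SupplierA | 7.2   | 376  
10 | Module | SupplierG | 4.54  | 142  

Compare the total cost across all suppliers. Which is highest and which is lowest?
SELECT supplier, SUM(cost)
FROM products
GROUP BY supplier
ORDER BY SUM(cost)

All groups:
  SupplierG: 47.19
  SupplierA: 154.37
  SupplierE: 242.87

Highest: SupplierE (242.87)
Lowest: SupplierG (47.19)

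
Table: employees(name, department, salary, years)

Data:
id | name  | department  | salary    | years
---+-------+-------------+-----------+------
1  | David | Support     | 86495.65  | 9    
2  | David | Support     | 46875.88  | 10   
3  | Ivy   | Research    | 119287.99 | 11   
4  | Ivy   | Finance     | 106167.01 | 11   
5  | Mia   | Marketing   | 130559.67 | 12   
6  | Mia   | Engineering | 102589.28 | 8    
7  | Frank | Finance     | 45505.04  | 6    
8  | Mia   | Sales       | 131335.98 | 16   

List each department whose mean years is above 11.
SELECT department, AVG(years)
FROM employees
GROUP BY department
HAVING AVG(years) > 11

Result:
  Marketing: avg=12.00
  Sales: avg=16.00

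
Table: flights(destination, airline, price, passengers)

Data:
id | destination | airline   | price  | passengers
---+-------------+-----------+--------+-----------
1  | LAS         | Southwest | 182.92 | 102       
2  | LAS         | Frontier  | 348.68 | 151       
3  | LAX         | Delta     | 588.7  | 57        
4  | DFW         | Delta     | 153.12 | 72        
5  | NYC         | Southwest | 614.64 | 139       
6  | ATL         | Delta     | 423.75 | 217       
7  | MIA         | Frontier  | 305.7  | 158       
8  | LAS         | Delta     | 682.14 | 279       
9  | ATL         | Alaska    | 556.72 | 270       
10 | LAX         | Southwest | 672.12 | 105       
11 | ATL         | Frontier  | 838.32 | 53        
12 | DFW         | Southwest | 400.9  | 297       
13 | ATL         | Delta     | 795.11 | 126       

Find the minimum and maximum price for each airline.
SELECT airline, MIN(price), MAX(price)
FROM flights
GROUP BY airline

Result:
  Alaska: min=556.72, max=556.72
  Delta: min=153.12, max=795.11
  Frontier: min=305.70, max=838.32
  Southwest: min=182.92, max=672.12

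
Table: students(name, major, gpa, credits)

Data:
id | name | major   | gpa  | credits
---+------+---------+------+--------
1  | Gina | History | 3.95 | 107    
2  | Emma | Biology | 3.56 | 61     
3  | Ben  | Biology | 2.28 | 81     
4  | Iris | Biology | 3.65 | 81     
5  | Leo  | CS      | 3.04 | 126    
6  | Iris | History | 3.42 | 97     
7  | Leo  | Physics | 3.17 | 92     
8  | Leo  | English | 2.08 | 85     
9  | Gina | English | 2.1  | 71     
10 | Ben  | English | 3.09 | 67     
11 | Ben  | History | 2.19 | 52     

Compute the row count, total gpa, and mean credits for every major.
SELECT major,
       COUNT(*) as cnt,
       SUM(gpa) as total_gpa,
       AVG(credits) as avg_credits
FROM students
GROUP BY major

Result:
  Biology: 3 records, 9.49 total gpa, 74.33 avg credits
  CS: 1 records, 3.04 total gpa, 126.00 avg credits
  English: 3 records, 7.27 total gpa, 74.33 avg credits
  History: 3 records, 9.56 total gpa, 85.33 avg credits
  Physics: 1 records, 3.17 total gpa, 92.00 avg credits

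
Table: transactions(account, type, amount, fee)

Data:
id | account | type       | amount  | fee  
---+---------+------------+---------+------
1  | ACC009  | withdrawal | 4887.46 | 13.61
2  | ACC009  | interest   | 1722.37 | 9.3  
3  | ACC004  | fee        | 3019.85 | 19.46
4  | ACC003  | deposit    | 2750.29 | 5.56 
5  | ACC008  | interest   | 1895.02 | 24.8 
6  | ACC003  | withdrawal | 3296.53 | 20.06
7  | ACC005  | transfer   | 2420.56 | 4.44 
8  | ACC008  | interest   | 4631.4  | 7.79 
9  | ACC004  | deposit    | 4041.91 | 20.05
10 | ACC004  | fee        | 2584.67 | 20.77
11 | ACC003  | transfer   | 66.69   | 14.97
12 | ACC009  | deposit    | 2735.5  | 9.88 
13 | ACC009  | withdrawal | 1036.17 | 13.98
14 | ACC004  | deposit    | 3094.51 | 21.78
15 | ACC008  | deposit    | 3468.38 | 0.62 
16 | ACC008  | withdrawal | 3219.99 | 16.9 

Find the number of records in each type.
SELECT type, COUNT(*) as count
FROM transactions
GROUP BY type

Result:
  deposit: 5
  fee: 2
  interest: 3
  transfer: 2
  withdrawal: 4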